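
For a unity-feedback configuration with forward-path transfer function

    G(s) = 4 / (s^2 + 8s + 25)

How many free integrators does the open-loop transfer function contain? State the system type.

Type 0

The denominator has no factor of s at the origin — no free integrator — so this is a Type 0 system.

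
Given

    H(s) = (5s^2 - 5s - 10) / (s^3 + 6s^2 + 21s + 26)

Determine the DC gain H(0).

Set s = 0: H(0) = (-10) / (26) = -5/13.

H(0) = -5/13 ≈ -0.3846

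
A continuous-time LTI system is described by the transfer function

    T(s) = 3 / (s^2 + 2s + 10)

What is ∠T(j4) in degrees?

∠T(j4) ≈ -126.9°

At s = j4: numerator = 3, denominator = -6 + j8.
∠T = ∠num − ∠den = 0° − (126.87°) = -126.9°.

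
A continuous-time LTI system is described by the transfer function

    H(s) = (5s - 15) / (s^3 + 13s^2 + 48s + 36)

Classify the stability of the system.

stable

The denominator s^3 + 13s^2 + 48s + 36 factors as (s + 6)^2(s + 1), giving poles at s = -6, -6, -1.
Since all poles lie strictly in the left half-plane, the system is stable.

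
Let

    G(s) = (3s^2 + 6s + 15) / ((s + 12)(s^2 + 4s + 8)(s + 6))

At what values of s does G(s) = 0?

s = -1 ± 2j

Set the numerator to zero: 3s^2 + 6s + 15 = 0, i.e. 3·(s^2 + 2s + 5) = 0.
Factoring: (s^2 + 2s + 5) = 0.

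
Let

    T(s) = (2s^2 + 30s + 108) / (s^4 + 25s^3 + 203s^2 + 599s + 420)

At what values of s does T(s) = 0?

Set the numerator to zero: 2s^2 + 30s + 108 = 0, i.e. 2·(s^2 + 15s + 54) = 0.
Factoring: (s + 6)(s + 9) = 0.

s = -6, -9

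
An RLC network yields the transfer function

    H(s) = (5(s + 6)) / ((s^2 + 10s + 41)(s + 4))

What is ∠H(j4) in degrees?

At s = j4: numerator = 30 + j20, denominator = -60 + j260.
∠H = ∠num − ∠den = 33.690° − (102.99°) = -69.30°.

∠H(j4) ≈ -69.30°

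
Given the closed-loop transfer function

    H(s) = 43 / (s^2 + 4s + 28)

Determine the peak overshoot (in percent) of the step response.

%OS ≈ 27.7%

Comparing s^2 + 4s + 28 to s^2 + 2ζωₙs + ωₙ²: ωₙ = √28 ≈ 5.292 rad/s and ζ = 4/(2·√28) ≈ 0.3780.
%OS = 100·exp(−πζ/√(1−ζ²)) = 100·exp(−π·0.3780/√(1−0.3780²)) ≈ 27.7%.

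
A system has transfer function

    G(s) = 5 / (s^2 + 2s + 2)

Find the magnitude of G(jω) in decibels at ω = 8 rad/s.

|G(j8)|_dB ≈ -22.1 dB

Substitute s = j8: numerator = 5, denominator = -62 + j16.
|G(j8)| = |5| / |-62 + j16| = 5 / 64.031 ≈ 0.07809.
In decibels: 20·log₁₀(0.07809) ≈ -22.1 dB.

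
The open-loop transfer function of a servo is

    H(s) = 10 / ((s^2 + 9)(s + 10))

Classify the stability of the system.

The poles can be read from the denominator factors: s = ±3j, -10.
Since the simple pole(s) at s = 3j, -3j lie on the jω-axis with none in the right half-plane, the system is marginally stable.

marginally stable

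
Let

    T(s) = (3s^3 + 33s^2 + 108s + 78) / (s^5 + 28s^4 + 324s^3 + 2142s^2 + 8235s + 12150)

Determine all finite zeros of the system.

Set the numerator to zero: 3s^3 + 33s^2 + 108s + 78 = 0, i.e. 3·(s^3 + 11s^2 + 36s + 26) = 0.
Factoring: (s + 1)(s^2 + 10s + 26) = 0.

s = -1, -5 + j, -5 - j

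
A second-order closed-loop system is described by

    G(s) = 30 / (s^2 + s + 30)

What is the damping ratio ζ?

ζ ≈ 0.09129

Compare the denominator to the standard form s^2 + 2ζωₙs + ωₙ².
ωₙ² = 30, so ωₙ = √30 ≈ 5.477 rad/s.
2ζωₙ = 1, so ζ = 1/(2·√30) ≈ 0.09129.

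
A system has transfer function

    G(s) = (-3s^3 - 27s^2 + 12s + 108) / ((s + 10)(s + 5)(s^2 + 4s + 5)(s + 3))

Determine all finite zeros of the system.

Set the numerator to zero: -3s^3 - 27s^2 + 12s + 108 = 0, i.e. -3·(s^3 + 9s^2 - 4s - 36) = 0.
Factoring: (s - 2)(s + 2)(s + 9) = 0.

s = 2, -2, -9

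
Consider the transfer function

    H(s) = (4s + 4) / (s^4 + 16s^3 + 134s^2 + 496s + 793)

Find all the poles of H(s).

s = -5 ± 6j, -3 ± 2j

The poles are the roots of the denominator s^4 + 16s^3 + 134s^2 + 496s + 793 = 0.
No real roots exist; factor into two real quadratics: (s^2 + 10s + 61)(s^2 + 6s + 13) = 0.
Each quadratic gives a conjugate pair via the quadratic formula.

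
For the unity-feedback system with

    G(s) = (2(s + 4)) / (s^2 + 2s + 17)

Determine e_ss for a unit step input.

e_ss = 0.6800

G(s) has no poles at the origin.
This is a Type 0 system. Kp = lim_{s→0} G(s) = 8/17.
e_ss = 1/(1 + Kp) = 1/(1 + 8/17) = 17/25 ≈ 0.6800.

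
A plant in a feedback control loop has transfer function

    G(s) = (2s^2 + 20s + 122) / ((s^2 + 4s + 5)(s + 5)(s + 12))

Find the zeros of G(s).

s = -5 ± 6j

Set the numerator to zero: 2s^2 + 20s + 122 = 0, i.e. 2·(s^2 + 10s + 61) = 0.
Factoring: (s^2 + 10s + 61) = 0.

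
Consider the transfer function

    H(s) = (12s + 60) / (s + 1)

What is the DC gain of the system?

H(0) = 60

Set s = 0: H(0) = (60) / (1) = 60.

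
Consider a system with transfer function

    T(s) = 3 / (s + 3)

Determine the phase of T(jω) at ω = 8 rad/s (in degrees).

∠T(j8) ≈ -69.44°

At s = j8: numerator = 3, denominator = 3 + j8.
∠T = ∠num − ∠den = 0° − (69.444°) = -69.44°.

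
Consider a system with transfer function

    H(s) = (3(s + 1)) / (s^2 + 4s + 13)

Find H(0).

H(0) = 3/13 ≈ 0.2308

At s = 0 each factor (s + a) contributes a and each (s^2 + bs + c) contributes c.
H(0) = 3·(1) / ((13)) = 3/13 = 3/13.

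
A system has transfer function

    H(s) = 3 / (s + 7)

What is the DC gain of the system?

H(0) = 3/7 ≈ 0.4286

At s = 0 each factor (s + a) contributes a and each (s^2 + bs + c) contributes c.
H(0) = 3·1 / ((7)) = 3/7 = 3/7.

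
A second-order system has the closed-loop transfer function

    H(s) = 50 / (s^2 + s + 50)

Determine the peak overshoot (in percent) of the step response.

%OS ≈ 80.0%

Comparing s^2 + s + 50 to s^2 + 2ζωₙs + ωₙ²: ωₙ = √50 ≈ 7.071 rad/s and ζ = 1/(2·√50) ≈ 0.07071.
%OS = 100·exp(−πζ/√(1−ζ²)) = 100·exp(−π·0.07071/√(1−0.07071²)) ≈ 80.0%.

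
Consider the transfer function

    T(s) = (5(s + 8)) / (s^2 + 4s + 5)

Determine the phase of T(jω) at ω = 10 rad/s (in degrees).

∠T(j10) ≈ -105.8°

At s = j10: numerator = 40 + j50, denominator = -95 + j40.
∠T = ∠num − ∠den = 51.340° − (157.17°) = -105.8°.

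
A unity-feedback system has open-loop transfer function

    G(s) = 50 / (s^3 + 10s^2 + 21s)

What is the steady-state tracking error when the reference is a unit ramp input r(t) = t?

G(s) has one pole at the origin.
This is a Type 1 system. Kv = lim_{s→0} s·G(s) = 50/21.
e_ss = 1/Kv = 1/(50/21) = 21/50 ≈ 0.4200.

e_ss = 0.4200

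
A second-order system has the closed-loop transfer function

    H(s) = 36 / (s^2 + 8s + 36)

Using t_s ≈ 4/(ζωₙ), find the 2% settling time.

Comparing s^2 + 8s + 36 to s^2 + 2ζωₙs + ωₙ²: ωₙ = 6 rad/s and ζ = 8/(2·6) ≈ 0.6667.
ζωₙ = 8/2 = 4, so t_s ≈ 4/(ζωₙ) = 4/4 = 1 s.

t_s ≈ 1 s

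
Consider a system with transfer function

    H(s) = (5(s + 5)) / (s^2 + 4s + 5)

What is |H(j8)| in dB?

Substitute s = j8: numerator = 25 + j40, denominator = -59 + j32.
|H(j8)| = |25 + j40| / |-59 + j32| = 47.170 / 67.119 ≈ 0.7028.
In decibels: 20·log₁₀(0.7028) ≈ -3.06 dB.

|H(j8)|_dB ≈ -3.06 dB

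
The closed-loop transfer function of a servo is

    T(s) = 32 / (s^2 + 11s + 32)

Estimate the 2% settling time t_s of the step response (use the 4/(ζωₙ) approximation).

t_s ≈ 0.7273 s

Comparing s^2 + 11s + 32 to s^2 + 2ζωₙs + ωₙ²: ωₙ = √32 ≈ 5.657 rad/s and ζ = 11/(2·√32) ≈ 0.9723.
ζωₙ = 11/2 = 5.5, so t_s ≈ 4/(ζωₙ) = 4/5.5 ≈ 0.7273 s.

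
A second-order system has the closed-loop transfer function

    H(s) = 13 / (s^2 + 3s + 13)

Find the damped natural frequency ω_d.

Comparing s^2 + 3s + 13 to s^2 + 2ζωₙs + ωₙ²: ωₙ = √13 ≈ 3.606 rad/s and ζ = 3/(2·√13) ≈ 0.4160.
ζωₙ = 3/2 = 1.5, so ω_d = ωₙ√(1−ζ²) = √(ωₙ² − (ζωₙ)²) = √(13 − 1.5²) = √10.75 ≈ 3.279 rad/s.

ω_d ≈ 3.279 rad/s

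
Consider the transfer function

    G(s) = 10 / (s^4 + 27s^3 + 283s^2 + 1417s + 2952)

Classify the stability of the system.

stable

The denominator s^4 + 27s^3 + 283s^2 + 1417s + 2952 factors as (s^2 + 10s + 41)(s + 8)(s + 9), giving poles at s = -5 + 4j, -5 - 4j, -8, -9.
Since all poles lie strictly in the left half-plane, the system is stable.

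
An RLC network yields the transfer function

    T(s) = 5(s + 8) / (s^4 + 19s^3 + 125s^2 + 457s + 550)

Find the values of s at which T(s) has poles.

s = -11, -2, -3 ± 4j

The poles are the roots of the denominator s^4 + 19s^3 + 125s^2 + 457s + 550 = 0.
Trying s = -11: the polynomial evaluates to 0, so (s + 11) is a factor.
Dividing out leaves s^3 + 8s^2 + 37s + 50 = 0.
This factors further as (s + 2)(s^2 + 6s + 25) = 0.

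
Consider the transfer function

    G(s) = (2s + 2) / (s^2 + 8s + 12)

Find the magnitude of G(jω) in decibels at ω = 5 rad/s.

|G(j5)|_dB ≈ -12.3 dB

Substitute s = j5: numerator = 2 + j10, denominator = -13 + j40.
|G(j5)| = |2 + j10| / |-13 + j40| = 10.198 / 42.059 ≈ 0.2425.
In decibels: 20·log₁₀(0.2425) ≈ -12.3 dB.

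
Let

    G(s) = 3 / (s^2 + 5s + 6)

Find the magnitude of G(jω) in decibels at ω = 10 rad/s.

|G(j10)|_dB ≈ -31.0 dB

Substitute s = j10: numerator = 3, denominator = -94 + j50.
|G(j10)| = |3| / |-94 + j50| = 3 / 106.47 ≈ 0.02818.
In decibels: 20·log₁₀(0.02818) ≈ -31.0 dB.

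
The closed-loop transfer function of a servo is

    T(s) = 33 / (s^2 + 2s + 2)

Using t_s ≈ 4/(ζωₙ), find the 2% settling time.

t_s ≈ 4 s

Comparing s^2 + 2s + 2 to s^2 + 2ζωₙs + ωₙ²: ωₙ = √2 ≈ 1.414 rad/s and ζ = 2/(2·√2) ≈ 0.7071.
ζωₙ = 2/2 = 1, so t_s ≈ 4/(ζωₙ) = 4/1 = 4 s.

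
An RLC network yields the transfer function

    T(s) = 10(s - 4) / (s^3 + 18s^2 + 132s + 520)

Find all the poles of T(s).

The poles are the roots of the denominator s^3 + 18s^2 + 132s + 520 = 0.
Trying s = -10: the polynomial evaluates to 0, so (s + 10) is a factor.
Dividing out leaves s^2 + 8s + 52 = 0.
The quadratic formula then gives s = -4 ± 6j.

s = -4 ± 6j, -10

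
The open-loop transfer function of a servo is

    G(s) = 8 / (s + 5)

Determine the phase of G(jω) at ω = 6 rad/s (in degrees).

At s = j6: numerator = 8, denominator = 5 + j6.
∠G = ∠num − ∠den = 0° − (50.194°) = -50.19°.

∠G(j6) ≈ -50.19°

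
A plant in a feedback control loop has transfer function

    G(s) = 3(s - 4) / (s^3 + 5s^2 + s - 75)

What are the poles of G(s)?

The poles are the roots of the denominator s^3 + 5s^2 + s - 75 = 0.
Trying s = 3: the polynomial evaluates to 0, so (s - 3) is a factor.
Dividing out leaves s^2 + 8s + 25 = 0.
The quadratic formula then gives s = -4 ± 3j.

s = 3, -4 + 3j, -4 - 3j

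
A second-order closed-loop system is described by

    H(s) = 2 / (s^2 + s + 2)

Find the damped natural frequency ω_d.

Comparing s^2 + s + 2 to s^2 + 2ζωₙs + ωₙ²: ωₙ = √2 ≈ 1.414 rad/s and ζ = 1/(2·√2) ≈ 0.3536.
ζωₙ = 1/2 = 0.5, so ω_d = ωₙ√(1−ζ²) = √(ωₙ² − (ζωₙ)²) = √(2 − 0.5²) = √1.75 ≈ 1.323 rad/s.

ω_d ≈ 1.323 rad/s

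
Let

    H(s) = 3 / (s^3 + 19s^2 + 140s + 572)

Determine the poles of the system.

s = -4 ± 6j, -11

The poles are the roots of the denominator s^3 + 19s^2 + 140s + 572 = 0.
Trying s = -11: the polynomial evaluates to 0, so (s + 11) is a factor.
Dividing out leaves s^2 + 8s + 52 = 0.
The quadratic formula then gives s = -4 ± 6j.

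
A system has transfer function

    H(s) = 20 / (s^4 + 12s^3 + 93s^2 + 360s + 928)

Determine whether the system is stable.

stable

The denominator s^4 + 12s^3 + 93s^2 + 360s + 928 factors as (s^2 + 4s + 29)(s^2 + 8s + 32), giving poles at s = -2 + 5j, -2 - 5j, -4 + 4j, -4 - 4j.
Since all poles lie strictly in the left half-plane, the system is stable.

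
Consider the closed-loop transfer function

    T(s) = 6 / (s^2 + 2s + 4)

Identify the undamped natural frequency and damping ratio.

Compare the denominator to the standard form s^2 + 2ζωₙs + ωₙ².
ωₙ² = 4, so ωₙ = 2 rad/s.
2ζωₙ = 2, so ζ = 2/(2·2) = 0.5.

ωₙ = 2 rad/s, ζ = 0.5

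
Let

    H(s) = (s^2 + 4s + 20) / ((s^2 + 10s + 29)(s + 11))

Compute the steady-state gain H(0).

At s = 0 each factor (s + a) contributes a and each (s^2 + bs + c) contributes c.
H(0) = 1·(20) / ((29) · (11)) = 20/319 = 20/319.

H(0) = 20/319 ≈ 0.06270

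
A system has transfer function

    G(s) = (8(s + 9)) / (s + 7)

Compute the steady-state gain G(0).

G(0) = 72/7 ≈ 10.29

At s = 0 each factor (s + a) contributes a and each (s^2 + bs + c) contributes c.
G(0) = 8·(9) / ((7)) = 72/7 = 72/7.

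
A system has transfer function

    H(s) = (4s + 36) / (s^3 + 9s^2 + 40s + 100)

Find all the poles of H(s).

s = -2 ± 4j, -5

The poles are the roots of the denominator s^3 + 9s^2 + 40s + 100 = 0.
Trying s = -5: the polynomial evaluates to 0, so (s + 5) is a factor.
Dividing out leaves s^2 + 4s + 20 = 0.
The quadratic formula then gives s = -2 ± 4j.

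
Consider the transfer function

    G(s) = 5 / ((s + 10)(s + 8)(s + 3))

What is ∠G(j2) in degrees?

∠G(j2) ≈ -59.04°

At s = j2: numerator = 5, denominator = 156 + j260.
∠G = ∠num − ∠den = 0° − (59.036°) = -59.04°.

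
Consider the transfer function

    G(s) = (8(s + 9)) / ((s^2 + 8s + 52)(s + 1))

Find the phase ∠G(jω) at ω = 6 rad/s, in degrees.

At s = j6: numerator = 72 + j48, denominator = -272 + j144.
∠G = ∠num − ∠den = 33.690° − (152.10°) = -118.4°.

∠G(j6) ≈ -118.4°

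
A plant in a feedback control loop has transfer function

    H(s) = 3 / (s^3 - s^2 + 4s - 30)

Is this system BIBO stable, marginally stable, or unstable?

unstable

The denominator s^3 - s^2 + 4s - 30 factors as (s^2 + 2s + 10)(s - 3), giving poles at s = -1 ± 3j, 3.
Since the pole(s) at s = 3 lie in the right half-plane, the system is unstable.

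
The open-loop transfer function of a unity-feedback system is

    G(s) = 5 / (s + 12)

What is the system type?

The denominator has no factor of s at the origin — no free integrator — so this is a Type 0 system.

Type 0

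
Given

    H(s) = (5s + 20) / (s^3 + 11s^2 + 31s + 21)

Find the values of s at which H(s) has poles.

The poles are the roots of the denominator s^3 + 11s^2 + 31s + 21 = 0.
Trying s = -3: the polynomial evaluates to 0, so (s + 3) is a factor.
Dividing out leaves s^2 + 8s + 7 = 0.
Factoring the quadratic: (s + 7)(s + 1) = 0.

s = -3, -7, -1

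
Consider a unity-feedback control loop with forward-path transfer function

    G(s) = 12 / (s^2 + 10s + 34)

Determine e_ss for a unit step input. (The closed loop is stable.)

e_ss = 0.7391

G(s) has no poles at the origin.
This is a Type 0 system. Kp = lim_{s→0} G(s) = 12/34 = 6/17.
e_ss = 1/(1 + Kp) = 1/(1 + 6/17) = 17/23 ≈ 0.7391.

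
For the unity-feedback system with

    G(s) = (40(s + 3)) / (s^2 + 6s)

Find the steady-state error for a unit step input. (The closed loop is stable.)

e_ss = 0

G(s) has one pole at the origin.
This is a Type 1 system; for a step input the steady-state error is zero.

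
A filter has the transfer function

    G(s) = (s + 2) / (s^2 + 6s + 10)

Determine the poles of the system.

s = -3 + j, -3 - j

The poles are the roots of the denominator s^2 + 6s + 10 = 0.
Using the quadratic formula: s = (-6 ± √(-4))/2 = -3 ± 1j.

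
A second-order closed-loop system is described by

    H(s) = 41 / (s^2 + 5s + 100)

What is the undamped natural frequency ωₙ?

ωₙ = 10 rad/s

Compare the denominator to the standard form s^2 + 2ζωₙs + ωₙ².
ωₙ² = 100, so ωₙ = 10 rad/s.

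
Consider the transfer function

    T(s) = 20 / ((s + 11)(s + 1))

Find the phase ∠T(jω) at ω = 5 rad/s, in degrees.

∠T(j5) ≈ -103.1°

At s = j5: numerator = 20, denominator = -14 + j60.
∠T = ∠num − ∠den = 0° − (103.13°) = -103.1°.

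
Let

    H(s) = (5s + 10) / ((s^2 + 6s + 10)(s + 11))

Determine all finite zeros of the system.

s = -2

Set the numerator to zero: 5s + 10 = 0, i.e. 5·(s + 2) = 0.
So s = -2.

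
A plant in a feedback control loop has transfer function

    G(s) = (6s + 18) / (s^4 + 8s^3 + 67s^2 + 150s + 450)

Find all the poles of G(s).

The poles are the roots of the denominator s^4 + 8s^3 + 67s^2 + 150s + 450 = 0.
No real roots exist; factor into two real quadratics: (s^2 + 6s + 45)(s^2 + 2s + 10) = 0.
Each quadratic gives a conjugate pair via the quadratic formula.

s = -3 + 6j, -3 - 6j, -1 + 3j, -1 - 3j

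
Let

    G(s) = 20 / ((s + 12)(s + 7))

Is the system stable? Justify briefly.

The poles can be read from the denominator factors: s = -12, -7.
Since all poles lie strictly in the left half-plane, the system is stable.

stable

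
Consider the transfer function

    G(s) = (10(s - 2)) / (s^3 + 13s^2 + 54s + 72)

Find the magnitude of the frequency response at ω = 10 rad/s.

Substitute s = j10: numerator = -20 + j100, denominator = -1228 - j460.
|G(j10)| = |-20 + j100| / |-1228 - j460| = 101.98 / 1311.3 ≈ 0.07777.

|G(j10)| ≈ 0.07777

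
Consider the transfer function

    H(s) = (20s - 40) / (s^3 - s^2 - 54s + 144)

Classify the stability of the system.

The denominator s^3 - s^2 - 54s + 144 factors as (s - 3)(s + 8)(s - 6), giving poles at s = 3, -8, 6.
Since the pole(s) at s = 3, 6 lie in the right half-plane, the system is unstable.

unstable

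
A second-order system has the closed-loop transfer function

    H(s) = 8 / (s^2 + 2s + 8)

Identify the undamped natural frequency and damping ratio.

Compare the denominator to the standard form s^2 + 2ζωₙs + ωₙ².
ωₙ² = 8, so ωₙ = √8 ≈ 2.828 rad/s.
2ζωₙ = 2, so ζ = 2/(2·√8) ≈ 0.3536.

ωₙ ≈ 2.828 rad/s, ζ ≈ 0.3536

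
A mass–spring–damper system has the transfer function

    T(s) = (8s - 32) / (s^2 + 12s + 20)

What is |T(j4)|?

Substitute s = j4: numerator = -32 + j32, denominator = 4 + j48.
|T(j4)| = |-32 + j32| / |4 + j48| = 45.255 / 48.166 ≈ 0.9396.

|T(j4)| ≈ 0.9396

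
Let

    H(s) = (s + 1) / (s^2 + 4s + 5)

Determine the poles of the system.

s = -2 ± j

The poles are the roots of the denominator s^2 + 4s + 5 = 0.
Using the quadratic formula: s = (-4 ± √(-4))/2 = -2 ± 1j.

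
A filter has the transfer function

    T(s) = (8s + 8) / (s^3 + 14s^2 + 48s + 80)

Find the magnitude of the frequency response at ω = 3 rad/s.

Substitute s = j3: numerator = 8 + j24, denominator = -46 + j117.
|T(j3)| = |8 + j24| / |-46 + j117| = 25.298 / 125.72 ≈ 0.2012.

|T(j3)| ≈ 0.2012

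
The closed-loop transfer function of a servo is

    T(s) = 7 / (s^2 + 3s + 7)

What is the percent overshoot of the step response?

%OS ≈ 11.5%

Comparing s^2 + 3s + 7 to s^2 + 2ζωₙs + ωₙ²: ωₙ = √7 ≈ 2.646 rad/s and ζ = 3/(2·√7) ≈ 0.5669.
%OS = 100·exp(−πζ/√(1−ζ²)) = 100·exp(−π·0.5669/√(1−0.5669²)) ≈ 11.5%.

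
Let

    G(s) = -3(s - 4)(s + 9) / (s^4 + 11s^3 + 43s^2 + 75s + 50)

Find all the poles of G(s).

s = -2 + j, -2 - j, -2, -5

The poles are the roots of the denominator s^4 + 11s^3 + 43s^2 + 75s + 50 = 0.
Trying s = -2: the polynomial evaluates to 0, so (s + 2) is a factor.
Dividing out leaves s^3 + 9s^2 + 25s + 25 = 0.
This factors further as (s^2 + 4s + 5)(s + 5) = 0.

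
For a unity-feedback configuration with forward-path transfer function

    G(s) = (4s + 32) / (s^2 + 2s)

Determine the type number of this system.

Type 1

Factor s from the denominator: s^2 + 2s = s·(s + 2).
There is 1 pole at the origin, so the system is Type 1.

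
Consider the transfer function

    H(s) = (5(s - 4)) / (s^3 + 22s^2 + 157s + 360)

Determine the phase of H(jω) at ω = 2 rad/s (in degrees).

∠H(j2) ≈ 105.1°

At s = j2: numerator = -20 + j10, denominator = 272 + j306.
∠H = ∠num − ∠den = 153.43° − (48.366°) = 105.1°.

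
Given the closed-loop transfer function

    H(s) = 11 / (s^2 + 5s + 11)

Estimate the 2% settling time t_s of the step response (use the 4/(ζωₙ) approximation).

t_s ≈ 1.600 s

Comparing s^2 + 5s + 11 to s^2 + 2ζωₙs + ωₙ²: ωₙ = √11 ≈ 3.317 rad/s and ζ = 5/(2·√11) ≈ 0.7538.
ζωₙ = 5/2 = 2.5, so t_s ≈ 4/(ζωₙ) = 4/2.5 = 1.600 s.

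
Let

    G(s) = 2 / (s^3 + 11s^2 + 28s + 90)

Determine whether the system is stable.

stable

The denominator s^3 + 11s^2 + 28s + 90 factors as (s^2 + 2s + 10)(s + 9), giving poles at s = -1 ± 3j, -9.
Since all poles lie strictly in the left half-plane, the system is stable.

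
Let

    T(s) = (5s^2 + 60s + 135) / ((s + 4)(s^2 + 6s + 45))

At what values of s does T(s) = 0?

Set the numerator to zero: 5s^2 + 60s + 135 = 0, i.e. 5·(s^2 + 12s + 27) = 0.
Factoring: (s + 3)(s + 9) = 0.

s = -3, -9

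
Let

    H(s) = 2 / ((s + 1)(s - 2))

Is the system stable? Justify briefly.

The poles can be read from the denominator factors: s = -1, 2.
Since the pole(s) at s = 2 lie in the right half-plane, the system is unstable.

unstable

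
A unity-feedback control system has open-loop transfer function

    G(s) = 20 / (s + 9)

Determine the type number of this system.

Type 0

The denominator has no factor of s at the origin — no free integrator — so this is a Type 0 system.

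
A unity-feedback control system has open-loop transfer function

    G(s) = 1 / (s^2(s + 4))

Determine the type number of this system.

The denominator has 2 factors of s at the origin (free integrators), so this is a Type 2 system.

Type 2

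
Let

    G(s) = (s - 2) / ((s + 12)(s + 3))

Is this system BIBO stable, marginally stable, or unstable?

stable

The poles can be read from the denominator factors: s = -12, -3.
Since all poles lie strictly in the left half-plane, the system is stable.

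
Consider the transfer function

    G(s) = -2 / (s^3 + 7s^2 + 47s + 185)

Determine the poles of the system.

s = -1 ± 6j, -5

The poles are the roots of the denominator s^3 + 7s^2 + 47s + 185 = 0.
Trying s = -5: the polynomial evaluates to 0, so (s + 5) is a factor.
Dividing out leaves s^2 + 2s + 37 = 0.
The quadratic formula then gives s = -1 ± 6j.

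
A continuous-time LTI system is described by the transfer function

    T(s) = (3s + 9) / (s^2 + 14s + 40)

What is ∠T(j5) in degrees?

At s = j5: numerator = 9 + j15, denominator = 15 + j70.
∠T = ∠num − ∠den = 59.036° − (77.905°) = -18.87°.

∠T(j5) ≈ -18.87°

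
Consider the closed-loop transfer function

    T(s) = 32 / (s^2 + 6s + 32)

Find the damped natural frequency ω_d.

ω_d ≈ 4.796 rad/s

Comparing s^2 + 6s + 32 to s^2 + 2ζωₙs + ωₙ²: ωₙ = √32 ≈ 5.657 rad/s and ζ = 6/(2·√32) ≈ 0.5303.
ζωₙ = 6/2 = 3, so ω_d = ωₙ√(1−ζ²) = √(ωₙ² − (ζωₙ)²) = √(32 − 3²) = √23 ≈ 4.796 rad/s.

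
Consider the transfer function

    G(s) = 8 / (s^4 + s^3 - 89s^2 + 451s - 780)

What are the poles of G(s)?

The poles are the roots of the denominator s^4 + s^3 - 89s^2 + 451s - 780 = 0.
Trying s = 5: the polynomial evaluates to 0, so (s - 5) is a factor.
Dividing out leaves s^3 + 6s^2 - 59s + 156 = 0.
This factors further as (s + 12)(s^2 - 6s + 13) = 0.

s = 5, -12, 3 ± 2j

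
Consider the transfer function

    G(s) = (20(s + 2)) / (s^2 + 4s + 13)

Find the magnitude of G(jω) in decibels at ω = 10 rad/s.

Substitute s = j10: numerator = 40 + j200, denominator = -87 + j40.
|G(j10)| = |40 + j200| / |-87 + j40| = 203.96 / 95.755 ≈ 2.130.
In decibels: 20·log₁₀(2.130) ≈ 6.57 dB.

|G(j10)|_dB ≈ 6.57 dB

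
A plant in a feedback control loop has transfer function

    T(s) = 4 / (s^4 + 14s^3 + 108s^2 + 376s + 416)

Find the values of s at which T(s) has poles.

The poles are the roots of the denominator s^4 + 14s^3 + 108s^2 + 376s + 416 = 0.
Trying s = -2: the polynomial evaluates to 0, so (s + 2) is a factor.
Dividing out leaves s^3 + 12s^2 + 84s + 208 = 0.
This factors further as (s^2 + 8s + 52)(s + 4) = 0.

s = -4 ± 6j, -2, -4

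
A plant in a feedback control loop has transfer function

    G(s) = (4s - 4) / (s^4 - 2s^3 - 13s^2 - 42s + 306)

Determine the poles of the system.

The poles are the roots of the denominator s^4 - 2s^3 - 13s^2 - 42s + 306 = 0.
No real roots exist; factor into two real quadratics: (s^2 - 8s + 17)(s^2 + 6s + 18) = 0.
Each quadratic gives a conjugate pair via the quadratic formula.

s = 4 + j, 4 - j, -3 + 3j, -3 - 3j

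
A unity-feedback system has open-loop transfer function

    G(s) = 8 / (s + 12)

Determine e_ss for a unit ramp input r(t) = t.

G(s) has no poles at the origin.
This is a Type 0 system; Kv = lim_{s→0} s·G(s) = 0, so the steady-state error for a ramp input is infinite.

e_ss = ∞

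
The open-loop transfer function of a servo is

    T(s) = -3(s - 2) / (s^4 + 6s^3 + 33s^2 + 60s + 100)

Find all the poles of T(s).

s = -1 ± 2j, -2 ± 4j

The poles are the roots of the denominator s^4 + 6s^3 + 33s^2 + 60s + 100 = 0.
No real roots exist; factor into two real quadratics: (s^2 + 2s + 5)(s^2 + 4s + 20) = 0.
Each quadratic gives a conjugate pair via the quadratic formula.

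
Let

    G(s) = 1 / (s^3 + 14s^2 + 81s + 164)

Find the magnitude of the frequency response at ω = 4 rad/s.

Substitute s = j4: numerator = 1, denominator = -60 + j260.
|G(j4)| = |1| / |-60 + j260| = 1 / 266.83 ≈ 0.003748.

|G(j4)| ≈ 0.003748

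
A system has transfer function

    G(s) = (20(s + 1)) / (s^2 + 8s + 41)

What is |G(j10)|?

|G(j10)| ≈ 2.022

Substitute s = j10: numerator = 20 + j200, denominator = -59 + j80.
|G(j10)| = |20 + j200| / |-59 + j80| = 201.00 / 99.403 ≈ 2.022.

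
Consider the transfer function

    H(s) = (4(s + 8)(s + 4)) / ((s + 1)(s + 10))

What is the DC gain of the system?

At s = 0 each factor (s + a) contributes a and each (s^2 + bs + c) contributes c.
H(0) = 4·(8) · (4) / ((1) · (10)) = 128/10 = 64/5.

H(0) = 64/5 ≈ 12.80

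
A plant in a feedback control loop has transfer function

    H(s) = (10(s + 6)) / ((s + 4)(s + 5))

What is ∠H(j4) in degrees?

∠H(j4) ≈ -49.97°

At s = j4: numerator = 60 + j40, denominator = 4 + j36.
∠H = ∠num − ∠den = 33.690° − (83.660°) = -49.97°.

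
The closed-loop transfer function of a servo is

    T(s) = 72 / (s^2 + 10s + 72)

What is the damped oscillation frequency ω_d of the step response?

Comparing s^2 + 10s + 72 to s^2 + 2ζωₙs + ωₙ²: ωₙ = √72 ≈ 8.485 rad/s and ζ = 10/(2·√72) ≈ 0.5893.
ζωₙ = 10/2 = 5, so ω_d = ωₙ√(1−ζ²) = √(ωₙ² − (ζωₙ)²) = √(72 − 5²) = √47 ≈ 6.856 rad/s.

ω_d ≈ 6.856 rad/s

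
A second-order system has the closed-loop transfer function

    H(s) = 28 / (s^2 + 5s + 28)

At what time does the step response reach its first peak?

t_p ≈ 0.6736 s

Comparing s^2 + 5s + 28 to s^2 + 2ζωₙs + ωₙ²: ωₙ = √28 ≈ 5.292 rad/s and ζ = 5/(2·√28) ≈ 0.4725.
ζωₙ = 5/2 = 2.5, so ω_d = ωₙ√(1−ζ²) = √(ωₙ² − (ζωₙ)²) = √(28 − 2.5²) = √21.75 ≈ 4.664 rad/s.
t_p = π/ω_d = π/4.664 ≈ 0.6736 s.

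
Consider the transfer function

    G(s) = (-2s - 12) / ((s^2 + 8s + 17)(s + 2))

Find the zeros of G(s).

s = -6

Set the numerator to zero: -2s - 12 = 0, i.e. -2·(s + 6) = 0.
So s = -6.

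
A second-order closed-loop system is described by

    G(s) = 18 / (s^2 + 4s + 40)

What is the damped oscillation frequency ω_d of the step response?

Comparing s^2 + 4s + 40 to s^2 + 2ζωₙs + ωₙ²: ωₙ = √40 ≈ 6.325 rad/s and ζ = 4/(2·√40) ≈ 0.3162.
ζωₙ = 4/2 = 2, so ω_d = ωₙ√(1−ζ²) = √(ωₙ² − (ζωₙ)²) = √(40 − 2²) = √36 = 6 rad/s.

ω_d = 6 rad/s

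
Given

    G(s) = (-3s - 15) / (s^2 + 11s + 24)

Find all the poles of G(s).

The poles are the roots of the denominator s^2 + 11s + 24 = 0.
Factoring: (s + 3)(s + 8) = 0, so s = -3 and s = -8.

s = -3, -8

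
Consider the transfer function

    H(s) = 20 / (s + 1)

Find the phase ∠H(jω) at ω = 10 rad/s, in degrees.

At s = j10: numerator = 20, denominator = 1 + j10.
∠H = ∠num − ∠den = 0° − (84.289°) = -84.29°.

∠H(j10) ≈ -84.29°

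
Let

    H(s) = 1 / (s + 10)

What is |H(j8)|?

|H(j8)| ≈ 0.07809

Substitute s = j8: numerator = 1, denominator = 10 + j8.
|H(j8)| = |1| / |10 + j8| = 1 / 12.806 ≈ 0.07809.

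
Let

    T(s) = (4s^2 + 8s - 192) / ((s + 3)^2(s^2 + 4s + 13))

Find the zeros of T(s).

s = 6, -8

Set the numerator to zero: 4s^2 + 8s - 192 = 0, i.e. 4·(s^2 + 2s - 48) = 0.
Factoring: (s - 6)(s + 8) = 0.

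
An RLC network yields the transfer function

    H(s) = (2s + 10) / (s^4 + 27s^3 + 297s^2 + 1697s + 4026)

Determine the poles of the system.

s = -5 ± 6j, -11, -6

The poles are the roots of the denominator s^4 + 27s^3 + 297s^2 + 1697s + 4026 = 0.
Trying s = -11: the polynomial evaluates to 0, so (s + 11) is a factor.
Dividing out leaves s^3 + 16s^2 + 121s + 366 = 0.
This factors further as (s^2 + 10s + 61)(s + 6) = 0.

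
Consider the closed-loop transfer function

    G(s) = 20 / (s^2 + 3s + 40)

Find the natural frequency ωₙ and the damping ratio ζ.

ωₙ ≈ 6.325 rad/s, ζ ≈ 0.2372

Compare the denominator to the standard form s^2 + 2ζωₙs + ωₙ².
ωₙ² = 40, so ωₙ = √40 ≈ 6.325 rad/s.
2ζωₙ = 3, so ζ = 3/(2·√40) ≈ 0.2372.
With ζ = 0.2372 the response is underdamped.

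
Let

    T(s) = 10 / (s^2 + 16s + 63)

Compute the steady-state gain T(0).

Set s = 0: T(0) = (10) / (63) = 10/63.

T(0) = 10/63 ≈ 0.1587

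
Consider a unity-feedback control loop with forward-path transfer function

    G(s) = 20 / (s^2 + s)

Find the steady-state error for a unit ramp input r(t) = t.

G(s) has one pole at the origin.
This is a Type 1 system. Kv = lim_{s→0} s·G(s) = 20/1.
e_ss = 1/Kv = 1/(20) = 1/20 ≈ 0.05000.

e_ss = 0.05000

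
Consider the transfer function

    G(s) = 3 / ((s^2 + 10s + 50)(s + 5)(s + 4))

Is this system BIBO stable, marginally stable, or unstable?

stable

The poles can be read from the denominator factors: s = -5 + 5j, -5 - 5j, -5, -4.
Since all poles lie strictly in the left half-plane, the system is stable.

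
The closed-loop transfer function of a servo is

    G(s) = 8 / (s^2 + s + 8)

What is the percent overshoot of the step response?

%OS ≈ 56.9%

Comparing s^2 + s + 8 to s^2 + 2ζωₙs + ωₙ²: ωₙ = √8 ≈ 2.828 rad/s and ζ = 1/(2·√8) ≈ 0.1768.
%OS = 100·exp(−πζ/√(1−ζ²)) = 100·exp(−π·0.1768/√(1−0.1768²)) ≈ 56.9%.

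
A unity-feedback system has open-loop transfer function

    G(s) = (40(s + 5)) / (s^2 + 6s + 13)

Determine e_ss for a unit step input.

G(s) has no poles at the origin.
This is a Type 0 system. Kp = lim_{s→0} G(s) = 200/13.
e_ss = 1/(1 + Kp) = 1/(1 + 200/13) = 13/213 ≈ 0.06103.

e_ss = 0.06103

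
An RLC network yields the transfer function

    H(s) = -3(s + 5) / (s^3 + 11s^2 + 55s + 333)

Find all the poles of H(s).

s = -1 + 6j, -1 - 6j, -9

The poles are the roots of the denominator s^3 + 11s^2 + 55s + 333 = 0.
Trying s = -9: the polynomial evaluates to 0, so (s + 9) is a factor.
Dividing out leaves s^2 + 2s + 37 = 0.
The quadratic formula then gives s = -1 ± 6j.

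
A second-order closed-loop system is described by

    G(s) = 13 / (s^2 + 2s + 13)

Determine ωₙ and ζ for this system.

ωₙ ≈ 3.606 rad/s, ζ ≈ 0.2774

Compare the denominator to the standard form s^2 + 2ζωₙs + ωₙ².
ωₙ² = 13, so ωₙ = √13 ≈ 3.606 rad/s.
2ζωₙ = 2, so ζ = 2/(2·√13) ≈ 0.2774.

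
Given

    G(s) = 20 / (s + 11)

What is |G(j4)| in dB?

Substitute s = j4: numerator = 20, denominator = 11 + j4.
|G(j4)| = |20| / |11 + j4| = 20 / 11.705 ≈ 1.709.
In decibels: 20·log₁₀(1.709) ≈ 4.65 dB.

|G(j4)|_dB ≈ 4.65 dB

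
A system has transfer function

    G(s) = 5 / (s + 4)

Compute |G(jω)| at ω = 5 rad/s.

Substitute s = j5: numerator = 5, denominator = 4 + j5.
|G(j5)| = |5| / |4 + j5| = 5 / 6.4031 ≈ 0.7809.

|G(j5)| ≈ 0.7809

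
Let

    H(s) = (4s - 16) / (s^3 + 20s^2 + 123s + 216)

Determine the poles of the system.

s = -9, -8, -3

The poles are the roots of the denominator s^3 + 20s^2 + 123s + 216 = 0.
Trying s = -9: the polynomial evaluates to 0, so (s + 9) is a factor.
Dividing out leaves s^2 + 11s + 24 = 0.
Factoring the quadratic: (s + 8)(s + 3) = 0.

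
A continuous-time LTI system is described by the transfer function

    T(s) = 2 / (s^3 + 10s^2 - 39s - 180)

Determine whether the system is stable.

The denominator s^3 + 10s^2 - 39s - 180 factors as (s + 12)(s - 5)(s + 3), giving poles at s = -12, 5, -3.
Since the pole(s) at s = 5 lie in the right half-plane, the system is unstable.

unstable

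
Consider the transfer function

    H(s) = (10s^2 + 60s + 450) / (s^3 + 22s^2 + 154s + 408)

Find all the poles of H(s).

The poles are the roots of the denominator s^3 + 22s^2 + 154s + 408 = 0.
Trying s = -12: the polynomial evaluates to 0, so (s + 12) is a factor.
Dividing out leaves s^2 + 10s + 34 = 0.
The quadratic formula then gives s = -5 ± 3j.

s = -5 + 3j, -5 - 3j, -12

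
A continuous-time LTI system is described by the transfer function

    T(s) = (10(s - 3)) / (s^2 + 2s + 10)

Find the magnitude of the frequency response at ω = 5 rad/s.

|T(j5)| ≈ 3.234

Substitute s = j5: numerator = -30 + j50, denominator = -15 + j10.
|T(j5)| = |-30 + j50| / |-15 + j10| = 58.310 / 18.028 ≈ 3.234.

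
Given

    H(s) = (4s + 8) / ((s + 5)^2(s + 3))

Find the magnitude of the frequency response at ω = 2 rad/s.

Substitute s = j2: numerator = 8 + j8, denominator = 23 + j102.
|H(j2)| = |8 + j8| / |23 + j102| = 11.314 / 104.56 ≈ 0.1082.

|H(j2)| ≈ 0.1082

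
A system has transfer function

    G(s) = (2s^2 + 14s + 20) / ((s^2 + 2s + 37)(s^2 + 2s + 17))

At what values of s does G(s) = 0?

s = -2, -5

Set the numerator to zero: 2s^2 + 14s + 20 = 0, i.e. 2·(s^2 + 7s + 10) = 0.
Factoring: (s + 2)(s + 5) = 0.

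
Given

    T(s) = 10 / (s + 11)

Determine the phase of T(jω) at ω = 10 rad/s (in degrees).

At s = j10: numerator = 10, denominator = 11 + j10.
∠T = ∠num − ∠den = 0° − (42.274°) = -42.27°.

∠T(j10) ≈ -42.27°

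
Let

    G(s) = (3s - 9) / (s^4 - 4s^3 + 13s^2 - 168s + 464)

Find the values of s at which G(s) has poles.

The poles are the roots of the denominator s^4 - 4s^3 + 13s^2 - 168s + 464 = 0.
Trying s = 4: the polynomial evaluates to 0, so (s - 4) is a factor.
Dividing out leaves s^3 + 13s - 116 = 0.
This factors further as (s^2 + 4s + 29)(s - 4) = 0.

s = -2 ± 5j, 4, 4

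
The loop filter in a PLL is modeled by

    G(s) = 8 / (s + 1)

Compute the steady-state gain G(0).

Set s = 0: G(0) = (8) / (1) = 8.

G(0) = 8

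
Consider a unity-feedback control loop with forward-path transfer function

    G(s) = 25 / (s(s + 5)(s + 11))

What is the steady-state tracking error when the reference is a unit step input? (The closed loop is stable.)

G(s) has one pole at the origin.
This is a Type 1 system; for a step input the steady-state error is zero.

e_ss = 0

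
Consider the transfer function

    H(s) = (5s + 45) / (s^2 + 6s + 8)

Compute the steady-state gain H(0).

Set s = 0: H(0) = (45) / (8) = 45/8.

H(0) = 45/8 ≈ 5.625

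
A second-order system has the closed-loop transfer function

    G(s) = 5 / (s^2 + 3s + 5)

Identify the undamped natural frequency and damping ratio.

Compare the denominator to the standard form s^2 + 2ζωₙs + ωₙ².
ωₙ² = 5, so ωₙ = √5 ≈ 2.236 rad/s.
2ζωₙ = 3, so ζ = 3/(2·√5) ≈ 0.6708.
With ζ = 0.6708 the response is underdamped.

ωₙ ≈ 2.236 rad/s, ζ ≈ 0.6708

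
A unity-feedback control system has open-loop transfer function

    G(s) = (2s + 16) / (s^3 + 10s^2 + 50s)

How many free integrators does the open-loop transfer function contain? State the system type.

Type 1

Factor s from the denominator: s^3 + 10s^2 + 50s = s·(s^2 + 10s + 50).
There is 1 pole at the origin, so the system is Type 1.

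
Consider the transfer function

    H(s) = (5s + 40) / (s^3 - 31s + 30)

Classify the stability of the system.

unstable

The denominator s^3 - 31s + 30 factors as (s + 6)(s - 5)(s - 1), giving poles at s = -6, 5, 1.
Since the pole(s) at s = 5, 1 lie in the right half-plane, the system is unstable.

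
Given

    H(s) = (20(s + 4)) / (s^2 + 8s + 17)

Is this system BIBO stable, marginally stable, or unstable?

The denominator s^2 + 8s + 17 factors as (s^2 + 8s + 17), giving poles at s = -4 ± j.
Since all poles lie strictly in the left half-plane, the system is stable.

stable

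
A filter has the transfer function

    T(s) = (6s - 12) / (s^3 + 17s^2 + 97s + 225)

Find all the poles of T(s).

The poles are the roots of the denominator s^3 + 17s^2 + 97s + 225 = 0.
Trying s = -9: the polynomial evaluates to 0, so (s + 9) is a factor.
Dividing out leaves s^2 + 8s + 25 = 0.
The quadratic formula then gives s = -4 ± 3j.

s = -4 + 3j, -4 - 3j, -9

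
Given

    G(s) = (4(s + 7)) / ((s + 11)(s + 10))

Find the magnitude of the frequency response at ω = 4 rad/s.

Substitute s = j4: numerator = 28 + j16, denominator = 94 + j84.
|G(j4)| = |28 + j16| / |94 + j84| = 32.249 / 126.06 ≈ 0.2558.

|G(j4)| ≈ 0.2558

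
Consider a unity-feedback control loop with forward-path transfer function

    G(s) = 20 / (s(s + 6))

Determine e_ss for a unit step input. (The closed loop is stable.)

G(s) has one pole at the origin.
This is a Type 1 system; for a step input the steady-state error is zero.

e_ss = 0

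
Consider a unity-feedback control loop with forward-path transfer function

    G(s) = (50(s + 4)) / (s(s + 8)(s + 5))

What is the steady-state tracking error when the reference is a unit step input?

e_ss = 0

G(s) has one pole at the origin.
This is a Type 1 system; for a step input the steady-state error is zero.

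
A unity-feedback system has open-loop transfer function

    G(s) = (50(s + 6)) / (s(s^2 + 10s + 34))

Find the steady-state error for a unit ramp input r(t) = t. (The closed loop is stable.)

G(s) has one pole at the origin.
This is a Type 1 system. Kv = lim_{s→0} s·G(s) = 300/34 = 150/17.
e_ss = 1/Kv = 1/(150/17) = 17/150 ≈ 0.1133.

e_ss = 0.1133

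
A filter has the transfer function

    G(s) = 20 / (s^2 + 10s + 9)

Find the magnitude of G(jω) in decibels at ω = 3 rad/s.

Substitute s = j3: numerator = 20, denominator = j30.
|G(j3)| = |20| / |j30| = 20 / 30 ≈ 0.6667.
In decibels: 20·log₁₀(0.6667) ≈ -3.52 dB.

|G(j3)|_dB ≈ -3.52 dB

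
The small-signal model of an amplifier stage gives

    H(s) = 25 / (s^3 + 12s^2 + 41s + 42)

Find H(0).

Set s = 0: H(0) = (25) / (42) = 25/42.

H(0) = 25/42 ≈ 0.5952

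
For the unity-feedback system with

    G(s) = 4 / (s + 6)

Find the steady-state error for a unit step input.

G(s) has no poles at the origin.
This is a Type 0 system. Kp = lim_{s→0} G(s) = 4/6 = 2/3.
e_ss = 1/(1 + Kp) = 1/(1 + 2/3) = 3/5 ≈ 0.6000.

e_ss = 0.6000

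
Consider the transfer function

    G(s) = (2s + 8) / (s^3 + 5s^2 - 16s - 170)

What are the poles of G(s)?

s = -5 + 3j, -5 - 3j, 5

The poles are the roots of the denominator s^3 + 5s^2 - 16s - 170 = 0.
Trying s = 5: the polynomial evaluates to 0, so (s - 5) is a factor.
Dividing out leaves s^2 + 10s + 34 = 0.
The quadratic formula then gives s = -5 ± 3j.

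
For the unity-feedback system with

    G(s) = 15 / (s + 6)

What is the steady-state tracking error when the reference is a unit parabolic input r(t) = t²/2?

G(s) has no poles at the origin.
This is a Type 0 system; Ka = lim_{s→0} s^2·G(s) = 0, so the steady-state error for a parabola input is infinite.

e_ss = ∞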